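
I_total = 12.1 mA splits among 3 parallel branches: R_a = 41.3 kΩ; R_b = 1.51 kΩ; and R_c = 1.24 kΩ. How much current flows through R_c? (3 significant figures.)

ΣG = 1/41.3 + 1/1.51 + 1/1.24 = 1.493.
By the current-divider rule, I = I_total · G_k/ΣG = 12.1 × 0.5402 = 6.536 mA.

I ≈ 6.54 mA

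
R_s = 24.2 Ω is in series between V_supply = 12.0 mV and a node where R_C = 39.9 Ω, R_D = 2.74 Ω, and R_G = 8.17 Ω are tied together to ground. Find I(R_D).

Combine the parallel branches: R_p = (1/39.9 + 1/2.74 + 1/8.17)⁻¹ = 1.952 Ω.
V_A = 12.0 × 1.952/26.15 = 0.8955 mV.
Branch current I = V_A/R_D = 0.8955/2.74 = 0.3268 mA.

I ≈ 0.327 mA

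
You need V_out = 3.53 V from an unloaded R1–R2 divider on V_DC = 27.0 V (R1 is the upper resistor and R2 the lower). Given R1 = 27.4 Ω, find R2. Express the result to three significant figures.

R2 ≈ 4.12 Ω

V_out/V_DC = R2/(R1+R2) = 0.1307.
R2 = R1 · 0.1307/(1 − 0.1307) = 4.121 Ω.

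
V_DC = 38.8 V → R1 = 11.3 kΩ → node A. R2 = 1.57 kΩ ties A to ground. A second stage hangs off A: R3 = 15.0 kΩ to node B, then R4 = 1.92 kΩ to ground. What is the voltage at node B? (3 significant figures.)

V_B ≈ 0.497 V

The second stage (R3 + R4 = 16.92 kΩ) loads node A in parallel with R2.
R2 ‖ (R3+R4) = 1.437 kΩ.
So V_A = 38.8 × 0.1128 = 4.377 V.
Stage 2 is unloaded, so V_B = V_A · R4/(R3+R4) = 4.377 × 1.92/16.92 = 0.4966 V.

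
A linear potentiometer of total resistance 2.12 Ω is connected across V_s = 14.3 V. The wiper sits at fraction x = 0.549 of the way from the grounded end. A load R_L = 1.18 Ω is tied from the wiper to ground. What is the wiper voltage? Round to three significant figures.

Lower segment x·R_p = 1.164 Ω; upper segment (1−x)·R_p = 0.9561 Ω.
(x·R_p) ‖ R_L = 0.5859 Ω.
Then V_out = V_s · 0.5859/(0.9561 + 0.5859) = 5.434 V.

V_out ≈ 5.43 V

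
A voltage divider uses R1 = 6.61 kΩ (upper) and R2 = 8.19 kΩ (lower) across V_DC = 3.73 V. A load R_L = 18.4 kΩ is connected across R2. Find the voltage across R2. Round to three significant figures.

V_out ≈ 1.72 V

R2 ‖ R_L = (8.19 × 18.4)/(8.19 + 18.4) = 5.667 kΩ.
Voltage divider with the loaded lower leg: V_out = 3.73 × 5.667/(6.61 + 5.667) = 3.73 × 0.4616 = 1.722 V.
(Unloaded it would be 2.06 V; the load pulls it down.)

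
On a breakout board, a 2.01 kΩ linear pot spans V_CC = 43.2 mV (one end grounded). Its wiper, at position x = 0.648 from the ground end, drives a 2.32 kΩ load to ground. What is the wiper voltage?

Lower segment x·R_p = 1.302 kΩ; upper segment (1−x)·R_p = 0.7075 kΩ.
(x·R_p) ‖ R_L = 0.8342 kΩ.
V_out = 43.2 × 0.8342/(0.7075 + 0.8342) = 23.37 mV.
(Unloaded: V_out = x·V_CC = 28.0 mV.)

V_out ≈ 23.4 mV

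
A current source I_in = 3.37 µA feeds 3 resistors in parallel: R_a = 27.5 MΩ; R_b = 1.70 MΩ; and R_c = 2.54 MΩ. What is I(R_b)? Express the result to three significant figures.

I ≈ 1.95 µA

Conductances: ΣG = 1/27.5 + 1/1.70 + 1/2.54 = 1.018 (1/MΩ).
Current divider: I(R_b) = I_in · G_k/ΣG = 3.37 × (0.5882/1.018) = 3.37 × 0.5777 = 1.947 µA.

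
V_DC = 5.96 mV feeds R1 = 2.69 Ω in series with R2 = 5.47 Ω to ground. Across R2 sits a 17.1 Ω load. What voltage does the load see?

The load sits in parallel with R2, giving an effective lower resistance R2' = R2·R_L/(R2+R_L) = 4.144 Ω.
Voltage divider with the loaded lower leg: V_out = 5.96 × 4.144/(2.69 + 4.144) = 5.96 × 0.6064 = 3.614 mV.

V_out ≈ 3.61 mV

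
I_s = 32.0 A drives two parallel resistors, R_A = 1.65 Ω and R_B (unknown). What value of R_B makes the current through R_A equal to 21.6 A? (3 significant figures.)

R_B ≈ 3.43 Ω

Two-branch current divider: I_A = I_s · R_B/(R_A + R_B).
21.6/32.0 = R_B/(R_A + R_B) → R_B = R_A · (0.6750)/(1 − 0.6750) = 1.65 × 2.077 = 3.427 Ω.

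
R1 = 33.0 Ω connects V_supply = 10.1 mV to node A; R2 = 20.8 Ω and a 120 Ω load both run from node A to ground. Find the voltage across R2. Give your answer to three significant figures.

R2 ‖ R_L = (20.8 × 120)/(20.8 + 120) = 17.73 Ω.
Now apply the divider: V_out = 10.1 × 0.3495 = 3.530 mV.

V_out ≈ 3.53 mV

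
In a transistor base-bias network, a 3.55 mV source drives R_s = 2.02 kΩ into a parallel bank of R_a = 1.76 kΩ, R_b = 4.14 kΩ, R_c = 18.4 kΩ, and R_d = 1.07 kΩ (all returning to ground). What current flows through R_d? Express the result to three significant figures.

Combine the parallel branches: R_p = (1/1.76 + 1/4.14 + 1/18.4 + 1/1.07)⁻¹ = 0.5560 kΩ.
V_A = 3.55 × 0.5560/2.576 = 0.7662 mV.
I(R_d) = V_A / R_d = 0.7662/1.07 = 0.7161 µA.

I ≈ 0.716 µA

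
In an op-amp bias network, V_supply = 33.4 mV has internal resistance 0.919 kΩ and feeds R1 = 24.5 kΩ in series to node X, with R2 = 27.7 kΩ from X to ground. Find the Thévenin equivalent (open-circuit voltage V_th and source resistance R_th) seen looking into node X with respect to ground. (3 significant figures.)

R1' = 0.919 + 24.5 = 25.42 kΩ (source resistance + R1).
V_th is the unloaded tap voltage: V_supply · R2/(R1'+R2) = 33.4 × 0.5215 = 17.42 mV.
Zeroing V_supply shorts the top of R1' to ground, so R_th = R1' ‖ R2 = 13.26 kΩ.

V_th ≈ 17.4 mV, R_th ≈ 13.3 kΩ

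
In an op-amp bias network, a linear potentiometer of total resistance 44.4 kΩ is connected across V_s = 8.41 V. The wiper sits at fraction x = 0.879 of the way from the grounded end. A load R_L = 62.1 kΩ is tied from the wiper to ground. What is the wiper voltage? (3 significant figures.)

V_out ≈ 6.87 V

Split the track: R_lower = x·R_p = 39.03 kΩ, R_upper = (1−x)·R_p = 5.372 kΩ.
Lower segment in parallel with the load: 39.03 ‖ 62.1 = 23.97 kΩ.
Loaded-divider output: V_out = 8.41 × 0.8169 = 6.870 V.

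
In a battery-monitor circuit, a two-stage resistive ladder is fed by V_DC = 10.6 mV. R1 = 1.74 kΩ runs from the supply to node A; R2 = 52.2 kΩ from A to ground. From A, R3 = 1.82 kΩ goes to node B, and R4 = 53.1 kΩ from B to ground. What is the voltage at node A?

V_A ≈ 9.95 mV

Looking into the second stage from A: R3 + R4 = 54.92 kΩ appears in parallel with R2.
R2 ‖ (R3+R4) = 26.76 kΩ.
V_A = 10.6 × 26.76/(1.74 + 26.76) = 9.953 mV.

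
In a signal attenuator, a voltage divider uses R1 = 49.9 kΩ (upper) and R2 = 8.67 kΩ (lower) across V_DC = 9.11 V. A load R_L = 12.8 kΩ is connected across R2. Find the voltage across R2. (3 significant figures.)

R2 ‖ R_L = (8.67 × 12.8)/(8.67 + 12.8) = 5.169 kΩ.
Then V_out = V_DC · R2'/(R1 + R2') = 9.11 × 5.169/55.07 = 0.8551 V.

V_out ≈ 0.855 V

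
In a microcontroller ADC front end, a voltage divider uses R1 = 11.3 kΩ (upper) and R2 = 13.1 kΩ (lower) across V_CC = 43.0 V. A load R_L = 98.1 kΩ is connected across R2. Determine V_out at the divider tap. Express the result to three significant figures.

V_out ≈ 21.7 V

First combine the lower leg with the load: R2 ‖ R_L = 11.56 kΩ.
Now apply the divider: V_out = 43.0 × 0.5056 = 21.74 V.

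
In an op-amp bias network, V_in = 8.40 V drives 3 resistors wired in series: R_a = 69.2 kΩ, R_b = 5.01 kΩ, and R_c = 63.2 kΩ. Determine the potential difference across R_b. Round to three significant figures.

V ≈ 0.306 V

Series total: ΣR = 69.2 + 5.01 + 63.2 = 137.4 kΩ.
By the voltage-divider rule, V = 8.40 × 5.010/137.4 = 0.3063 V.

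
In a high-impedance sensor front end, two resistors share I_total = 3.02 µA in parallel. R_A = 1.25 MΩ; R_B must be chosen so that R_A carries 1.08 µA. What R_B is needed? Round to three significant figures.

The fraction through R_A equals R_B/(R_A+R_B).
1.08/3.02 = R_B/(R_A + R_B) → R_B = R_A · (0.3576)/(1 − 0.3576) = 1.25 × 0.5567 = 0.6959 MΩ.

R_B ≈ 0.696 MΩ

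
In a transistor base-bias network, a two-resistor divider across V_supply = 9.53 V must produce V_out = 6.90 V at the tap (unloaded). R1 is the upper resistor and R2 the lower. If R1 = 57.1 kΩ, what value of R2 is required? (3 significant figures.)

R2 ≈ 150 kΩ

The divider ratio is R2/(R1+R2) = 6.90/9.53 = 0.7240.
Rearranging, R2 = R1·k/(1−k) = 57.1 × 2.624 = 149.8 kΩ.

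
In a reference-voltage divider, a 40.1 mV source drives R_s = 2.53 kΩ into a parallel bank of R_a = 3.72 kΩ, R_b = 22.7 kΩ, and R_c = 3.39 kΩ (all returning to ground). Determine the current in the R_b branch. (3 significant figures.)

Parallel bank: R_p = 1/(1/3.72 + 1/22.7 + 1/3.39) = 1.645 kΩ.
Node voltage V_A = V_s · R_p/(R_s + R_p) = 40.1 × 0.3940 = 15.80 mV.
Branch current I = V_A/R_b = 15.80/22.7 = 0.6961 µA.
(Equivalently: I_total = 9.604 µA, then current-divider fraction G_k/ΣG = 0.07247.)

I ≈ 0.696 µA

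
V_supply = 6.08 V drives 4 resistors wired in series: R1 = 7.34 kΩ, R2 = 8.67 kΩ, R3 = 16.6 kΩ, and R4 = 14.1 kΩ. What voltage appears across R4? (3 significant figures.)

Series total: ΣR = 7.34 + 8.67 + 16.6 + 14.1 = 46.71 kΩ.
V = V_supply · R/ΣR = 6.08 × 0.3019 = 1.835 V.

V ≈ 1.84 V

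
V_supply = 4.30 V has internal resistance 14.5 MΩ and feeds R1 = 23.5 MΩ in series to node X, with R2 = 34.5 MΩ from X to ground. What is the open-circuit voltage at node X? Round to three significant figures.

R1' = 14.5 + 23.5 = 38.00 MΩ (source resistance + R1).
Open-circuit (no load on X): V_th = V_supply · R2/(R1' + R2) = 4.30 × 34.5/(38.00 + 34.5) = 2.046 V.

V_th ≈ 2.05 V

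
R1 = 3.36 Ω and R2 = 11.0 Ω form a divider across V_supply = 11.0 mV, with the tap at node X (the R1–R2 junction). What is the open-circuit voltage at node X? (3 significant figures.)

With X open, the divider is unloaded: V_th = 11.0 × 11.0/14.36 = 8.426 mV.

V_th ≈ 8.43 mV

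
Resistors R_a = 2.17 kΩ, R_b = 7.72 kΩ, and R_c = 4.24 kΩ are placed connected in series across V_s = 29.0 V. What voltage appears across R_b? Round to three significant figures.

V ≈ 15.8 V

ΣR = 2.17 + 7.72 + 4.24 = 14.13 kΩ.
Voltage divider: V = V_s · (7.720 / 14.13) = 29.0 × 0.5464 = 15.84 V.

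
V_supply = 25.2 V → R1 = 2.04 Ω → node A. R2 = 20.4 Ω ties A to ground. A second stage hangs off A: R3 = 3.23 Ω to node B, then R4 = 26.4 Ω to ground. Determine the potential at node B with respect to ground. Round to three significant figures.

Looking into the second stage from A: R3 + R4 = 29.63 Ω appears in parallel with R2.
R2 ‖ (R3+R4) = 12.08 Ω.
First divider: V_A = V_supply · 12.08/(2.04 + 12.08) = 21.56 V.
V_B = V_A × 0.8910 = 19.21 V.

V_B ≈ 19.2 V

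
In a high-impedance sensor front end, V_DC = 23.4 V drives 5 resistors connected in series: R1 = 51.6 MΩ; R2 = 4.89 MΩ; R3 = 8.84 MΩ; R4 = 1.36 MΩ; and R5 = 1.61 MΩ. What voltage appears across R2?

Series total: ΣR = 51.6 + 4.89 + 8.84 + 1.36 + 1.61 = 68.30 MΩ.
By the voltage-divider rule, V = 23.4 × 4.890/68.30 = 1.675 V.

V ≈ 1.68 V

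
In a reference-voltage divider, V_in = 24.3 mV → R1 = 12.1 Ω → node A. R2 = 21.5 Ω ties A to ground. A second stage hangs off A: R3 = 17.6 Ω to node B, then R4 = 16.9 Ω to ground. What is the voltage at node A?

The second stage (R3 + R4 = 34.50 Ω) loads node A in parallel with R2.
Effective lower resistance at A: R2 ‖ 34.50 = 13.25 Ω.
So V_A = 24.3 × 0.5226 = 12.70 mV.

V_A ≈ 12.7 mV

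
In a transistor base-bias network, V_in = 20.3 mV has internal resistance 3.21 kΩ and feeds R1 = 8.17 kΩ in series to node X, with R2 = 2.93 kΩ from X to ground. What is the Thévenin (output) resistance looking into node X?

R_th ≈ 2.33 kΩ

R1' = 3.21 + 8.17 = 11.38 kΩ (source resistance + R1).
With V_in suppressed (replaced by a short), R_th = R1' ‖ R2 = (11.38 × 2.93)/(11.38 + 2.93) = 2.330 kΩ.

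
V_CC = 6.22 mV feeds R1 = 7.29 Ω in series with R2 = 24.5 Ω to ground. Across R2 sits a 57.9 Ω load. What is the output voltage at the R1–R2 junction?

First combine the lower leg with the load: R2 ‖ R_L = 17.22 Ω.
Voltage divider with the loaded lower leg: V_out = 6.22 × 17.22/(7.29 + 17.22) = 6.22 × 0.7025 = 4.370 mV.

V_out ≈ 4.37 mV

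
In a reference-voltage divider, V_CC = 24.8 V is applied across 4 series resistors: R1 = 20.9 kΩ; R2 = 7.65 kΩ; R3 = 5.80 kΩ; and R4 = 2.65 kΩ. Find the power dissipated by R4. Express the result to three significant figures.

ΣR = 37.00 kΩ → I = 24.8/37.00 = 0.6703 mA.
V(R4) = I·R = 1.776 V; P = V·I = 1.776 × 0.6703 = 1.191 mW.

P ≈ 1.19 mW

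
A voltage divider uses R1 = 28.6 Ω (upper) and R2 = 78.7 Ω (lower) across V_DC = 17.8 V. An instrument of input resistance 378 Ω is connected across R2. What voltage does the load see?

V_out ≈ 12.4 V

First combine the lower leg with the load: R2 ‖ R_L = 65.14 Ω.
Now apply the divider: V_out = 17.8 × 0.6949 = 12.37 V.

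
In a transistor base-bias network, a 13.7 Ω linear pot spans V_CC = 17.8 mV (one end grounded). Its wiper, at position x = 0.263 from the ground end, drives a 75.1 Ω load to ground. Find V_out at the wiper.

Lower segment x·R_p = 3.603 Ω; upper segment (1−x)·R_p = 10.10 Ω.
R_L loads the lower segment: effective lower R = 3.438 Ω.
Then V_out = V_CC · 3.438/(10.10 + 3.438) = 4.522 mV.

V_out ≈ 4.52 mV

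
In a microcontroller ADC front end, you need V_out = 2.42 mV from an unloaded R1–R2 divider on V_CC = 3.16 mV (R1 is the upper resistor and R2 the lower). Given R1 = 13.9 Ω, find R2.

R2 ≈ 45.5 Ω

Required fraction k = V_out/V_CC = 0.7658.
Rearranging, R2 = R1·k/(1−k) = 13.9 × 3.270 = 45.46 Ω.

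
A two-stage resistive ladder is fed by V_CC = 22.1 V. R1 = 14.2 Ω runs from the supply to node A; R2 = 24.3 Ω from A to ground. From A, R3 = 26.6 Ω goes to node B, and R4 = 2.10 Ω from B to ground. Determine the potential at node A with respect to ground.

V_A ≈ 10.6 V

Node A sees R2 in parallel with the series input of stage 2, R3 + R4 = 28.70 Ω.
Effective lower resistance at A: R2 ‖ 28.70 = 13.16 Ω.
V_A = 22.1 × 13.16/(14.2 + 13.16) = 10.63 V.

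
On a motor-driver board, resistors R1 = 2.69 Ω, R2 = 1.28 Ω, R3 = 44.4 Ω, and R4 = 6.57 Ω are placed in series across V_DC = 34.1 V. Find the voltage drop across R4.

V ≈ 4.08 V

Total series resistance ΣR = 2.69 + 1.28 + 44.4 + 6.57 = 54.94 Ω.
Voltage divider: V = V_DC · (6.570 / 54.94) = 34.1 × 0.1196 = 4.078 V.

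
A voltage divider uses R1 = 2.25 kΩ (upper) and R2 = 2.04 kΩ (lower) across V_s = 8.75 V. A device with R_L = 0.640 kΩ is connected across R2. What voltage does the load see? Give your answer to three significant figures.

R2 ‖ R_L = (2.04 × 0.640)/(2.04 + 0.640) = 0.4872 kΩ.
Then V_out = V_s · R2'/(R1 + R2') = 8.75 × 0.4872/2.737 = 1.557 V.

V_out ≈ 1.56 V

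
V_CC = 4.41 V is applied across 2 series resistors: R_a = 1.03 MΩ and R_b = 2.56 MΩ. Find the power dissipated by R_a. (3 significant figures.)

Series current I = V_CC/ΣR = 4.41/3.590 = 1.228 µA.
V(R_a) = I·R = 1.265 V; P = V·I = 1.265 × 1.228 = 1.554 µW.

P ≈ 1.55 µW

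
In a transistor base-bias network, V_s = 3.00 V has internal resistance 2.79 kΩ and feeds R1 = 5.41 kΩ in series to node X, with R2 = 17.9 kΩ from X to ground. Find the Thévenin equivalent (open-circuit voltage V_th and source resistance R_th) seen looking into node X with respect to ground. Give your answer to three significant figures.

V_th ≈ 2.06 V, R_th ≈ 5.62 kΩ

R1' = 2.79 + 5.41 = 8.200 kΩ (source resistance + R1).
Open-circuit (no load on X): V_th = V_s · R2/(R1' + R2) = 3.00 × 17.9/(8.200 + 17.9) = 2.057 V.
With V_s suppressed (replaced by a short), R_th = R1' ‖ R2 = (8.200 × 17.9)/(8.200 + 17.9) = 5.624 kΩ.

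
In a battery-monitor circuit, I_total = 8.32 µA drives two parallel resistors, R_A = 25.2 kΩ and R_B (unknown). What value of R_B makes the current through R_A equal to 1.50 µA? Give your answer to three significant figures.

R_B ≈ 5.54 kΩ

The fraction through R_A equals R_B/(R_A+R_B).
1.50/8.32 = R_B/(R_A + R_B) → R_B = R_A · (0.1803)/(1 − 0.1803) = 25.2 × 0.2199 = 5.543 kΩ.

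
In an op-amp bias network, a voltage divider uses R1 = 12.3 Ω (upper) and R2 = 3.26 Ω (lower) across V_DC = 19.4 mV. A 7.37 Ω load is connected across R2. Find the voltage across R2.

V_out ≈ 3.01 mV

The load sits in parallel with R2, giving an effective lower resistance R2' = R2·R_L/(R2+R_L) = 2.260 Ω.
Then V_out = V_DC · R2'/(R1 + R2') = 19.4 × 2.260/14.56 = 3.012 mV.
(Unloaded it would be 4.06 mV; the load pulls it down.)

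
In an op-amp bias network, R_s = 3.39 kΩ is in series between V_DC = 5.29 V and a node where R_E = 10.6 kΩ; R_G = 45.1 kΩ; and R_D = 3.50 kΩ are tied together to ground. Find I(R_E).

I ≈ 0.211 mA

Equivalent of the parallel group: R_p = 2.486 kΩ.
V_A by voltage divider: V_A = 5.29 × 2.486/(3.39 + 2.486) = 2.238 V.
I(R_E) = V_A / R_E = 2.238/10.6 = 0.2111 mA.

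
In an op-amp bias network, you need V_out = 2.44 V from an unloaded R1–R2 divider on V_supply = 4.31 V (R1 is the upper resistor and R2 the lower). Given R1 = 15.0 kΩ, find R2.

Required fraction k = V_out/V_supply = 0.5661.
R2 = R1 · 0.5661/(1 − 0.5661) = 19.57 kΩ.

R2 ≈ 19.6 kΩ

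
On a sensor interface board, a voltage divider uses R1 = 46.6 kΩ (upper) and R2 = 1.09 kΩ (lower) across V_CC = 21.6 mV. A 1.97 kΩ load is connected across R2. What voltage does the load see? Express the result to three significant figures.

R2 ‖ R_L = (1.09 × 1.97)/(1.09 + 1.97) = 0.7017 kΩ.
Now apply the divider: V_out = 21.6 × 0.01484 = 0.3204 mV.
(Unloaded it would be 0.494 mV; the load pulls it down.)

V_out ≈ 0.320 mV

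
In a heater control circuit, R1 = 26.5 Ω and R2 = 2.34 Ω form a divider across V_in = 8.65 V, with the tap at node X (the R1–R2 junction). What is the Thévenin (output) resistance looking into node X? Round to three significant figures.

Zeroing V_in shorts the top of R1 to ground, so R_th = R1 ‖ R2 = 2.150 Ω.

R_th ≈ 2.15 Ω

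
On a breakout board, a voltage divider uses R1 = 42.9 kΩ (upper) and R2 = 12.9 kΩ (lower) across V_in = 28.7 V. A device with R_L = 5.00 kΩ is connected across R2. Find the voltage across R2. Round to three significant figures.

R2 ‖ R_L = (12.9 × 5.00)/(12.9 + 5.00) = 3.603 kΩ.
Now apply the divider: V_out = 28.7 × 0.07749 = 2.224 V.

V_out ≈ 2.22 V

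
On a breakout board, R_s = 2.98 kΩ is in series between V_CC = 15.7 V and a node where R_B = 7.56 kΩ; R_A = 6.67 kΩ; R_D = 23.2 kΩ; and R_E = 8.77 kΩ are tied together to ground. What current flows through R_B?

I ≈ 0.899 mA

Parallel bank: R_p = 1/(1/7.56 + 1/6.67 + 1/23.2 + 1/8.77) = 2.276 kΩ.
V_A by voltage divider: V_A = 15.7 × 2.276/(2.98 + 2.276) = 6.799 V.
Branch current I = V_A/R_B = 6.799/7.56 = 0.8993 mA.
(Equivalently: I_total = 2.987 mA, then current-divider fraction G_k/ΣG = 0.3011.)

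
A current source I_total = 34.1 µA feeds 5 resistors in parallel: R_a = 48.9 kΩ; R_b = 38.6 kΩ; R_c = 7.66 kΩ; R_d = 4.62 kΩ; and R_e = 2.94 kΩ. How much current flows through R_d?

Total conductance ΣG = 1/48.9 + 1/38.6 + 1/7.66 + 1/4.62 + 1/2.94 = 0.7335 (units of 1/kΩ).
By the current-divider rule, I = I_total · G_k/ΣG = 34.1 × 0.2951 = 10.06 µA.

I ≈ 10.1 µA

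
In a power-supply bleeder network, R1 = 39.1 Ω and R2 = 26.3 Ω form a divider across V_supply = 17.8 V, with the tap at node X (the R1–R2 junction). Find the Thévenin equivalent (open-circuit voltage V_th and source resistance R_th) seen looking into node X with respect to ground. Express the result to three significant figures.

Open-circuit (no load on X): V_th = V_supply · R2/(R1 + R2) = 17.8 × 26.3/(39.10 + 26.3) = 7.158 V.
Looking into X with the source shorted: R_th = R1·R2/(R1+R2) = 39.10 × 26.3/65.40 = 15.72 Ω.

V_th ≈ 7.16 V, R_th ≈ 15.7 Ω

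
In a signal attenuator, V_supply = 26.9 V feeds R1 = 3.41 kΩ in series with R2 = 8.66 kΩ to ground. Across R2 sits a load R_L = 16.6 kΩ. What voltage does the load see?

V_out ≈ 16.8 V

First combine the lower leg with the load: R2 ‖ R_L = 5.691 kΩ.
Then V_out = V_supply · R2'/(R1 + R2') = 26.9 × 5.691/9.101 = 16.82 V.
(Unloaded it would be 19.3 V; the load pulls it down.)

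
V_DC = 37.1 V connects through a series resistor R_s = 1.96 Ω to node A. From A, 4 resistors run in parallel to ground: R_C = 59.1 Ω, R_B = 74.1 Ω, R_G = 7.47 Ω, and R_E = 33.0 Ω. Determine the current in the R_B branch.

I ≈ 0.362 A

Combine the parallel branches: R_p = (1/59.1 + 1/74.1 + 1/7.47 + 1/33.0)⁻¹ = 5.139 Ω.
V_A by voltage divider: V_A = 37.1 × 5.139/(1.96 + 5.139) = 26.86 V.
Branch current I = V_A/R_B = 26.86/74.1 = 0.3624 A.
(Check via current divider: I_total = 5.226 A; share G_k/ΣG = 0.06935 → same result.)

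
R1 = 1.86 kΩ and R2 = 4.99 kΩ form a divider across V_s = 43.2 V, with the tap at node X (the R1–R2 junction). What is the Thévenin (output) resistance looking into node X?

R_th ≈ 1.35 kΩ

Zeroing V_s shorts the top of R1 to ground, so R_th = R1 ‖ R2 = 1.355 kΩ.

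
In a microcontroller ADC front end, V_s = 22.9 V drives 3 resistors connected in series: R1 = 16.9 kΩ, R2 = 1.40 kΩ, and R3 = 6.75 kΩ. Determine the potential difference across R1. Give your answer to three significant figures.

Series total: ΣR = 16.9 + 1.40 + 6.75 = 25.05 kΩ.
Voltage divider: V = V_s · (16.90 / 25.05) = 22.9 × 0.6747 = 15.45 V.

V ≈ 15.4 V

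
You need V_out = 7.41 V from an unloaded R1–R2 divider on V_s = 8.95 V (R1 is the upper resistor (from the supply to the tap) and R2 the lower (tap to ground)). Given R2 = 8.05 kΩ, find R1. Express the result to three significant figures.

V_out/V_s = R2/(R1+R2) = 0.8279.
Rearranging, R1 = R2·(1−k)/k = 8.05 × 0.2078 = 1.673 kΩ.

R1 ≈ 1.67 kΩ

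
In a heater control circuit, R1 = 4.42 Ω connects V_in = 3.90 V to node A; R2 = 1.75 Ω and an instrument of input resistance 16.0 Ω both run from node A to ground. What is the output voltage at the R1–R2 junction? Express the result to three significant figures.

V_out ≈ 1.03 V

R2 ‖ R_L = (1.75 × 16.0)/(1.75 + 16.0) = 1.577 Ω.
Voltage divider with the loaded lower leg: V_out = 3.90 × 1.577/(4.42 + 1.577) = 3.90 × 0.2630 = 1.026 V.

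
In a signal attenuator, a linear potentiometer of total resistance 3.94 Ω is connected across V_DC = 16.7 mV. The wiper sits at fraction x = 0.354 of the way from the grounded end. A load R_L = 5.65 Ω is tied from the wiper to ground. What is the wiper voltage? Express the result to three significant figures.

The pot divides into 2.545 Ω above the wiper and 1.395 Ω below.
(x·R_p) ‖ R_L = 1.119 Ω.
V_out = 16.7 × 1.119/(2.545 + 1.119) = 5.099 mV.

V_out ≈ 5.10 mV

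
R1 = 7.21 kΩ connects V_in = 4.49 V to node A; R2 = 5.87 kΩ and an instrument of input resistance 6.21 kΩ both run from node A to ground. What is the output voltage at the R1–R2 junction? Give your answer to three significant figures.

R2 ‖ R_L = (5.87 × 6.21)/(5.87 + 6.21) = 3.018 kΩ.
Now apply the divider: V_out = 4.49 × 0.2950 = 1.325 V.
(Unloaded it would be 2.02 V; the load pulls it down.)

V_out ≈ 1.32 V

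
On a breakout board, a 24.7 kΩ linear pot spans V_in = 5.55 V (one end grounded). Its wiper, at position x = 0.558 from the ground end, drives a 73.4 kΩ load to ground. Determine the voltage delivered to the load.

The pot divides into 10.92 kΩ above the wiper and 13.78 kΩ below.
Lower segment in parallel with the load: 13.78 ‖ 73.4 = 11.60 kΩ.
V_out = 5.55 × 11.60/(10.92 + 11.60) = 2.860 V.

V_out ≈ 2.86 V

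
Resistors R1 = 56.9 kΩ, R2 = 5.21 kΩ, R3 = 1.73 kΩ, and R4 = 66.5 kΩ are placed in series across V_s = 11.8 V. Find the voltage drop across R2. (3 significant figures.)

V ≈ 0.472 V

Total series resistance ΣR = 56.9 + 5.21 + 1.73 + 66.5 = 130.3 kΩ.
V = V_s · R/ΣR = 11.8 × 0.03997 = 0.4717 V.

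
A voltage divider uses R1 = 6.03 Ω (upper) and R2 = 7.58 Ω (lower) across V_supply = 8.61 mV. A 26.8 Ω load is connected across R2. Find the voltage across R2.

R2 ‖ R_L = (7.58 × 26.8)/(7.58 + 26.8) = 5.909 Ω.
Now apply the divider: V_out = 8.61 × 0.4949 = 4.261 mV.

V_out ≈ 4.26 mV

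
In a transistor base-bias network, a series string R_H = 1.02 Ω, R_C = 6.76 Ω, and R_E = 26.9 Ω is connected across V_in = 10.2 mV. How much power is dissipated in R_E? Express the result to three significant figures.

P ≈ 2.33 µW

Series current I = V_in/ΣR = 10.2/34.68 = 0.2941 mA.
V(R_E) = I·R = 7.912 mV; P = V·I = 7.912 × 0.2941 = 2.327 µW.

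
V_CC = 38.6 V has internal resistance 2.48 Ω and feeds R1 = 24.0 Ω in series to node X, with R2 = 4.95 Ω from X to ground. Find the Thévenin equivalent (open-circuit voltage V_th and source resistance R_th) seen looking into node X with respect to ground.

V_th ≈ 6.08 V, R_th ≈ 4.17 Ω

R1' = 2.48 + 24.0 = 26.48 Ω (source resistance + R1).
V_th is the unloaded tap voltage: V_CC · R2/(R1'+R2) = 38.6 × 0.1575 = 6.079 V.
Looking into X with the source shorted: R_th = R1'·R2/(R1'+R2) = 26.48 × 4.95/31.43 = 4.170 Ω.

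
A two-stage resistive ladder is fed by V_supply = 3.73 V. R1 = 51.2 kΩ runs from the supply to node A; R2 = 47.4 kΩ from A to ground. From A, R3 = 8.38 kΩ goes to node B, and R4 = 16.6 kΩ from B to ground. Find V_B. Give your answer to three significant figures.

V_B ≈ 0.600 V

Looking into the second stage from A: R3 + R4 = 24.98 kΩ appears in parallel with R2.
Effective lower resistance at A: R2 ‖ 24.98 = 16.36 kΩ.
V_A = 3.73 × 16.36/(51.2 + 16.36) = 0.9032 V.
Then the unloaded second divider: V_B = V_A × R4/(R3+R4) = 0.9032 × 0.6645 = 0.6002 V.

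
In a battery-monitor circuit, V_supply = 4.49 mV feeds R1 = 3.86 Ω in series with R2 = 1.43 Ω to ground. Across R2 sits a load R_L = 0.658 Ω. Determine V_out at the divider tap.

V_out ≈ 0.469 mV

R2 ‖ R_L = (1.43 × 0.658)/(1.43 + 0.658) = 0.4506 Ω.
Then V_out = V_supply · R2'/(R1 + R2') = 4.49 × 0.4506/4.311 = 0.4694 mV.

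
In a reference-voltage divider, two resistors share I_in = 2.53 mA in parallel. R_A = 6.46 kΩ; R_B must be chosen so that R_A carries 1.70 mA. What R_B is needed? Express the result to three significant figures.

In a two-way split, I_A/I_in = R_B/(R_A + R_B).
1.70/2.53 = R_B/(R_A + R_B) → R_B = R_A · (0.6719)/(1 − 0.6719) = 6.46 × 2.048 = 13.23 kΩ.

R_B ≈ 13.2 kΩ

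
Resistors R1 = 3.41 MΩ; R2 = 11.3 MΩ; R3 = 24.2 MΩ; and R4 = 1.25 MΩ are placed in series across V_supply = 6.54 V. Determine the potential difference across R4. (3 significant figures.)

V ≈ 0.204 V

ΣR = 3.41 + 11.3 + 24.2 + 1.25 = 40.16 MΩ.
V = V_supply · R/ΣR = 6.54 × 0.03113 = 0.2036 V.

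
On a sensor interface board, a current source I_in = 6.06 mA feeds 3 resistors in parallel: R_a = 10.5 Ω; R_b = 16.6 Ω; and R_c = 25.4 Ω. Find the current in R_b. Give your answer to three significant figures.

I ≈ 1.87 mA

Conductances: ΣG = 1/10.5 + 1/16.6 + 1/25.4 = 0.1948 (1/Ω).
Current divider: I(R_b) = I_in · G_k/ΣG = 6.06 × (0.06024/0.1948) = 6.06 × 0.3092 = 1.874 mA.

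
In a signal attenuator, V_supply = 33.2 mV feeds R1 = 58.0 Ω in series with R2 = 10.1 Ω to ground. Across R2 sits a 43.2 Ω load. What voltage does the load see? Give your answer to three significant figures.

V_out ≈ 4.11 mV

The load sits in parallel with R2, giving an effective lower resistance R2' = R2·R_L/(R2+R_L) = 8.186 Ω.
Voltage divider with the loaded lower leg: V_out = 33.2 × 8.186/(58.0 + 8.186) = 33.2 × 0.1237 = 4.106 mV.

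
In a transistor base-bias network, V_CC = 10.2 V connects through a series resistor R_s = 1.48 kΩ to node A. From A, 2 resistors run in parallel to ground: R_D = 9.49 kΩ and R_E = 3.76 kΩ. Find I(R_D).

Equivalent of the parallel group: R_p = 2.693 kΩ.
V_A = 10.2 × 2.693/4.173 = 6.582 V.
I(R_D) = V_A / R_D = 6.582/9.49 = 0.6936 mA.
(Check via current divider: I_total = 2.444 mA; share G_k/ΣG = 0.2838 → same result.)

I ≈ 0.694 mA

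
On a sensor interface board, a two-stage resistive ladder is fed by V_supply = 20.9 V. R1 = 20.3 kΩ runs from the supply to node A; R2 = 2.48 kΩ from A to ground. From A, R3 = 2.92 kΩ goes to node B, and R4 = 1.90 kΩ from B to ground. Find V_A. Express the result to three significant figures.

V_A ≈ 1.56 V

Looking into the second stage from A: R3 + R4 = 4.820 kΩ appears in parallel with R2.
Effective lower resistance at A: R2 ‖ 4.820 = 1.637 kΩ.
So V_A = 20.9 × 0.07464 = 1.560 V.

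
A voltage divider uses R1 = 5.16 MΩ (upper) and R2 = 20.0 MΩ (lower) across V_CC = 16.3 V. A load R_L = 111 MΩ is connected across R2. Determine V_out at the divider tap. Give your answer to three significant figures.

V_out ≈ 12.5 V

R2 ‖ R_L = (20.0 × 111)/(20.0 + 111) = 16.95 MΩ.
Voltage divider with the loaded lower leg: V_out = 16.3 × 16.95/(5.16 + 16.95) = 16.3 × 0.7666 = 12.50 V.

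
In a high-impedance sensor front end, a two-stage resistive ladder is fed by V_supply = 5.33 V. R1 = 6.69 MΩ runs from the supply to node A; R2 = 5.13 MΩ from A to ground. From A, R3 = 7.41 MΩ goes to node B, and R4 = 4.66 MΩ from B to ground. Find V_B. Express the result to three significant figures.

V_B ≈ 0.720 V

Node A sees R2 in parallel with the series input of stage 2, R3 + R4 = 12.07 MΩ.
R2 ‖ (R3+R4) = 3.600 MΩ.
V_A = 5.33 × 3.600/(6.69 + 3.600) = 1.865 V.
Stage 2 is unloaded, so V_B = V_A · R4/(R3+R4) = 1.865 × 4.66/12.07 = 0.7199 V.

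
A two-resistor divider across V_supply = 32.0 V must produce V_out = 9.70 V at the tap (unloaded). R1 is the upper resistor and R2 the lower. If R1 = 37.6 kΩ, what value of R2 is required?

R2 ≈ 16.4 kΩ

Required fraction k = V_out/V_supply = 0.3031.
So R2 = R1 · V_out/(V_supply − V_out) = 37.6 × 9.70/(32.0 − 9.70) = 37.6 × 0.4350 = 16.36 kΩ.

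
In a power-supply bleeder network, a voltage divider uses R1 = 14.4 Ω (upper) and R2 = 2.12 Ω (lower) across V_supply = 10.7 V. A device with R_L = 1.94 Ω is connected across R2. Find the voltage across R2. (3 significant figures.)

V_out ≈ 0.703 V

First combine the lower leg with the load: R2 ‖ R_L = 1.013 Ω.
Now apply the divider: V_out = 10.7 × 0.06572 = 0.7032 V.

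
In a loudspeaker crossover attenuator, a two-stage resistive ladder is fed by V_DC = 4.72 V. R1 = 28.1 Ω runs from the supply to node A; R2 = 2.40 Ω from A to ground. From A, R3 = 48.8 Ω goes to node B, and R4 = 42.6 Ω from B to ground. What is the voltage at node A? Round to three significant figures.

The second stage (R3 + R4 = 91.40 Ω) loads node A in parallel with R2.
Effective lower resistance at A: R2 ‖ 91.40 = 2.339 Ω.
First divider: V_A = V_DC · 2.339/(28.1 + 2.339) = 0.3626 V.

V_A ≈ 0.363 V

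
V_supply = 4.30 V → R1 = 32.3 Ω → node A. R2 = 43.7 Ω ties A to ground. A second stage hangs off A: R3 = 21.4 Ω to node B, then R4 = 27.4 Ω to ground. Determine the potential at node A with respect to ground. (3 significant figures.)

V_A ≈ 1.79 V

The second stage (R3 + R4 = 48.80 Ω) loads node A in parallel with R2.
Effective lower resistance at A: R2 ‖ 48.80 = 23.05 Ω.
So V_A = 4.30 × 0.4165 = 1.791 V.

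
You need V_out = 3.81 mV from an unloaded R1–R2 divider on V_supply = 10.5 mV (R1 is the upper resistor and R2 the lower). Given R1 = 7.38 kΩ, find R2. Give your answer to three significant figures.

The divider ratio is R2/(R1+R2) = 3.81/10.5 = 0.3629.
Rearranging, R2 = R1·k/(1−k) = 7.38 × 0.5695 = 4.203 kΩ.

R2 ≈ 4.20 kΩ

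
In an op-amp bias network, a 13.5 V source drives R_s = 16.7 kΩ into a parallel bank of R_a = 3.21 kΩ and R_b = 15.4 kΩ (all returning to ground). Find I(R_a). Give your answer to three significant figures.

I ≈ 0.577 mA

Parallel bank: R_p = 1/(1/3.21 + 1/15.4) = 2.656 kΩ.
V_A = 13.5 × 2.656/19.36 = 1.853 V.
I(R_a) = V_A / R_a = 1.853/3.21 = 0.5771 mA.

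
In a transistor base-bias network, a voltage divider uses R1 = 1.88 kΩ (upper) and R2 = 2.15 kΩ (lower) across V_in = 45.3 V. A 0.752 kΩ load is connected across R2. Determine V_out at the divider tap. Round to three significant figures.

V_out ≈ 10.4 V

R2 ‖ R_L = (2.15 × 0.752)/(2.15 + 0.752) = 0.5571 kΩ.
Voltage divider with the loaded lower leg: V_out = 45.3 × 0.5571/(1.88 + 0.5571) = 45.3 × 0.2286 = 10.36 V.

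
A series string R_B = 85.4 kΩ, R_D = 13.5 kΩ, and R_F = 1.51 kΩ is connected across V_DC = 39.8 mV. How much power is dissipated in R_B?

The common current is I = 39.8/100.4 = 0.3964 µA.
V(R_B) = I·R = 33.85 mV; P = V·I = 33.85 × 0.3964 = 13.42 nW.

P ≈ 13.4 nW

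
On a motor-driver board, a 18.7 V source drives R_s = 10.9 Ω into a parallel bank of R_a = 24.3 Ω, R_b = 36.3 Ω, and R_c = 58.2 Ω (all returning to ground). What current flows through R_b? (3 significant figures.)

I ≈ 0.266 A

Combine the parallel branches: R_p = (1/24.3 + 1/36.3 + 1/58.2)⁻¹ = 11.64 Ω.
Node voltage V_A = V_s · R_p/(R_s + R_p) = 18.7 × 0.5165 = 9.658 V.
I(R_b) = V_A / R_b = 9.658/36.3 = 0.2661 A.
(Check via current divider: I_total = 0.8295 A; share G_k/ΣG = 0.3208 → same result.)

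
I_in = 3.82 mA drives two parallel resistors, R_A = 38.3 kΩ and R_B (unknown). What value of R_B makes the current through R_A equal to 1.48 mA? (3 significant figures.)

R_B ≈ 24.2 kΩ

In a two-way split, I_A/I_in = R_B/(R_A + R_B).
1.48/3.82 = R_B/(R_A + R_B) → R_B = R_A · (0.3874)/(1 − 0.3874) = 38.3 × 0.6325 = 24.22 kΩ.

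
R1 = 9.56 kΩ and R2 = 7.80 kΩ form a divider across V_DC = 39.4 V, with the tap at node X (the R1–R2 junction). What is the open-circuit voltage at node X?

With X open, the divider is unloaded: V_th = 39.4 × 7.80/17.36 = 17.70 V.

V_th ≈ 17.7 V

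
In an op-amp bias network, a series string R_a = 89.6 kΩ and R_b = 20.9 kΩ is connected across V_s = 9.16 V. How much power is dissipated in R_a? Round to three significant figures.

ΣR = 110.5 kΩ → I = 9.16/110.5 = 0.08290 mA.
P(R_a) = I²·R_a = (0.08290)² × 89.6 = 0.6157 mW.

P ≈ 0.616 mW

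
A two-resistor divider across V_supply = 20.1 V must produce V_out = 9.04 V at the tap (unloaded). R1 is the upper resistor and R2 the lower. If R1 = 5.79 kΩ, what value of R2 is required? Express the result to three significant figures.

R2 ≈ 4.73 kΩ

Required fraction k = V_out/V_supply = 0.4498.
So R2 = R1 · V_out/(V_supply − V_out) = 5.79 × 9.04/(20.1 − 9.04) = 5.79 × 0.8174 = 4.733 kΩ.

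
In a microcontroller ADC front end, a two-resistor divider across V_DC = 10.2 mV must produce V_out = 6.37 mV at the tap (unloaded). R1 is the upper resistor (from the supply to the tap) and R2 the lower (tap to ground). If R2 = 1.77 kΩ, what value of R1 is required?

Required fraction k = V_out/V_DC = 0.6245.
Rearranging, R1 = R2·(1−k)/k = 1.77 × 0.6013 = 1.064 kΩ.

R1 ≈ 1.06 kΩ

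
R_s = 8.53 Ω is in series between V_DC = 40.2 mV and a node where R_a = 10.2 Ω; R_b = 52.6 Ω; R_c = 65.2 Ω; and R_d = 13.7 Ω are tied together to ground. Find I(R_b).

Parallel bank: R_p = 1/(1/10.2 + 1/52.6 + 1/65.2 + 1/13.7) = 4.869 Ω.
V_A = 40.2 × 4.869/13.40 = 14.61 mV.
Branch current I = V_A/R_b = 14.61/52.6 = 0.2777 mA.

I ≈ 0.278 mA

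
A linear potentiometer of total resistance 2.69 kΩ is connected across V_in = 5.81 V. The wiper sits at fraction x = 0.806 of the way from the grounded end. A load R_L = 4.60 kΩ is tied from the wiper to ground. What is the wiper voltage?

V_out ≈ 4.29 V

Split the track: R_lower = x·R_p = 2.168 kΩ, R_upper = (1−x)·R_p = 0.5219 kΩ.
Lower segment in parallel with the load: 2.168 ‖ 4.60 = 1.474 kΩ.
Loaded-divider output: V_out = 5.81 × 0.7385 = 4.291 V.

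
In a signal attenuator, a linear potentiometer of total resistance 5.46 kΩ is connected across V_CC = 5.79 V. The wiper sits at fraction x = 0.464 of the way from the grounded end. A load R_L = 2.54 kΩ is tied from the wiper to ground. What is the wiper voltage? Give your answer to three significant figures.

The pot divides into 2.927 kΩ above the wiper and 2.533 kΩ below.
(x·R_p) ‖ R_L = 1.268 kΩ.
Loaded-divider output: V_out = 5.79 × 0.3024 = 1.751 V.
(Unloaded: V_out = x·V_CC = 2.69 V.)

V_out ≈ 1.75 V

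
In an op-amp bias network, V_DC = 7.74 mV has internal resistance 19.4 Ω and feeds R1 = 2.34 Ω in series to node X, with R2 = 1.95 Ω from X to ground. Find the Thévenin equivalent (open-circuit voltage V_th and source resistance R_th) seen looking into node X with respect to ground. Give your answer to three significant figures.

R1' = 19.4 + 2.34 = 21.74 Ω (source resistance + R1).
Open-circuit (no load on X): V_th = V_DC · R2/(R1' + R2) = 7.74 × 1.95/(21.74 + 1.95) = 0.6371 mV.
Looking into X with the source shorted: R_th = R1'·R2/(R1'+R2) = 21.74 × 1.95/23.69 = 1.789 Ω.

V_th ≈ 0.637 mV, R_th ≈ 1.79 Ω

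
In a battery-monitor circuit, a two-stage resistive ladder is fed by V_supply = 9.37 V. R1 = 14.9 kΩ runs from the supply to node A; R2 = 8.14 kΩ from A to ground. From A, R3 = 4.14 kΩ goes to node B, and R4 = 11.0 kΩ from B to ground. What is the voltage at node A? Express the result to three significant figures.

V_A ≈ 2.46 V

The second stage (R3 + R4 = 15.14 kΩ) loads node A in parallel with R2.
R2 ‖ (R3+R4) = 5.294 kΩ.
V_A = 9.37 × 5.294/(14.9 + 5.294) = 2.456 V.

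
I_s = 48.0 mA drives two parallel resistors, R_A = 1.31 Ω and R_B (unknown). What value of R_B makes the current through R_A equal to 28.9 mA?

The fraction through R_A equals R_B/(R_A+R_B).
28.9/48.0 = R_B/(R_A + R_B) → R_B = R_A · (0.6021)/(1 − 0.6021) = 1.31 × 1.513 = 1.982 Ω.

R_B ≈ 1.98 Ω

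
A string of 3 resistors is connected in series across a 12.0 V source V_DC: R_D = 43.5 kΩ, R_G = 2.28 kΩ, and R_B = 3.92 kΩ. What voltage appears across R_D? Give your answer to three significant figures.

Total series resistance ΣR = 43.5 + 2.28 + 3.92 = 49.70 kΩ.
Voltage divider: V = V_DC · (43.50 / 49.70) = 12.0 × 0.8753 = 10.50 V.

V ≈ 10.5 V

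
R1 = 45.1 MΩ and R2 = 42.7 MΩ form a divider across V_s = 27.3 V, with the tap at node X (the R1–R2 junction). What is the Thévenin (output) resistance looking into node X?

Zeroing V_s shorts the top of R1 to ground, so R_th = R1 ‖ R2 = 21.93 MΩ.

R_th ≈ 21.9 MΩ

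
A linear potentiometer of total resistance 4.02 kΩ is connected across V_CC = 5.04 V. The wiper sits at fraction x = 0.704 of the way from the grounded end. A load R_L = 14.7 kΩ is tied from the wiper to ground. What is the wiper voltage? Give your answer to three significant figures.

V_out ≈ 3.36 V

Lower segment x·R_p = 2.830 kΩ; upper segment (1−x)·R_p = 1.190 kΩ.
(x·R_p) ‖ R_L = 2.373 kΩ.
Then V_out = V_CC · 2.373/(1.190 + 2.373) = 3.357 V.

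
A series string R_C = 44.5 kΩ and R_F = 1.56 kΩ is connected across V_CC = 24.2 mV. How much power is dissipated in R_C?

Series current I = V_CC/ΣR = 24.2/46.06 = 0.5254 µA.
P(R_C) = I²·R_C = (0.5254)² × 44.5 = 12.28 nW.

P ≈ 12.3 nW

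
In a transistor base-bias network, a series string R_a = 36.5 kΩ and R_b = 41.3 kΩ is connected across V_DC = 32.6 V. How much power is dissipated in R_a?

P ≈ 6.41 mW

The common current is I = 32.6/77.80 = 0.4190 mA.
P(R_a) = I²·R_a = (0.4190)² × 36.5 = 6.409 mW.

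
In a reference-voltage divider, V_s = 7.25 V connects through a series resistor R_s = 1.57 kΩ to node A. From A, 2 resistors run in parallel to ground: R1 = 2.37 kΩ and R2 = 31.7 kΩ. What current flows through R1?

Combine the parallel branches: R_p = (1/2.37 + 1/31.7)⁻¹ = 2.205 kΩ.
V_A = 7.25 × 2.205/3.775 = 4.235 V.
Branch current I = V_A/R1 = 4.235/2.37 = 1.787 mA.

I ≈ 1.79 mA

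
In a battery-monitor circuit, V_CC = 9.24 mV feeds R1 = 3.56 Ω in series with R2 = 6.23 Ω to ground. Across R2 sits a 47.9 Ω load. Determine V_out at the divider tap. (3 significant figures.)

V_out ≈ 5.61 mV

R2 ‖ R_L = (6.23 × 47.9)/(6.23 + 47.9) = 5.513 Ω.
Voltage divider with the loaded lower leg: V_out = 9.24 × 5.513/(3.56 + 5.513) = 9.24 × 0.6076 = 5.614 mV.
(Unloaded it would be 5.88 mV; the load pulls it down.)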